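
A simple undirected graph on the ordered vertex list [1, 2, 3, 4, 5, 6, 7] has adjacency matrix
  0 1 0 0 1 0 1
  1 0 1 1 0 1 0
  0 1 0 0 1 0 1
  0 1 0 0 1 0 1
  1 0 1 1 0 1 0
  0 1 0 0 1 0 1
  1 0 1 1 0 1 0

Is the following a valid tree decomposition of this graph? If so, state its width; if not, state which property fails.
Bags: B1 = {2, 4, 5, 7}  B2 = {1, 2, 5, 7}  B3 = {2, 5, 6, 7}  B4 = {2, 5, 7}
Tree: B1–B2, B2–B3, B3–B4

No — vertex 3 appears in no bag.

A tree decomposition must satisfy three properties: every vertex lies in some bag; for every edge, both endpoints lie together in some bag; and for every vertex, the bags containing it form a connected subtree. Here vertex 3 appears in no bag, so the decomposition is invalid.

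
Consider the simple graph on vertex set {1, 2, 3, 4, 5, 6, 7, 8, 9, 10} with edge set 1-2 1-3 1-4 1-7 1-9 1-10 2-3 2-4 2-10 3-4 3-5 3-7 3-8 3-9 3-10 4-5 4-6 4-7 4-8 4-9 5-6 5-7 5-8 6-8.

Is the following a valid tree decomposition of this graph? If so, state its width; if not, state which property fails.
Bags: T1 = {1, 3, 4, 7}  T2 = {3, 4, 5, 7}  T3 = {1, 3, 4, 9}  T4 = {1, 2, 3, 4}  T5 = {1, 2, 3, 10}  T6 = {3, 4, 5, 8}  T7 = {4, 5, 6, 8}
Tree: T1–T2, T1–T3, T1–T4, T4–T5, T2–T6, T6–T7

Yes; width 3.

Every vertex of G appears in some bag (union = {1, 2, 3, 4, 5, 6, 7, 8, 9, 10}); every edge is covered by a bag; and for each vertex v the set of bags containing v is connected in the bag tree. The decomposition is therefore valid. The largest bag has 4 vertices, so the width is 3.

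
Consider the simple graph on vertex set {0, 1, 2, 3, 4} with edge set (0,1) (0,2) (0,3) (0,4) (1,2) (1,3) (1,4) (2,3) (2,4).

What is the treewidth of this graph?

3

A width-3 tree decomposition is:
Bags: B1 = {0, 1, 2, 3}  B2 = {0, 1, 2, 4}
Tree: B1–B2
Every bag has size at most 4, so the width is 4 − 1 = 3 and tw(G) ≤ 3. For the lower bound, the 4 vertices {0, 1, 2, 3} are pairwise adjacent, and any tree decomposition puts a clique entirely inside one bag — forcing width ≥ 3. Hence tw(G) = 3 exactly.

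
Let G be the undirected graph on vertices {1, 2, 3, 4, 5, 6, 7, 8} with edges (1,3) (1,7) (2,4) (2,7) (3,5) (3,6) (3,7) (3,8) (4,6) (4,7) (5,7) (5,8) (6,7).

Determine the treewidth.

2

A width-2 tree decomposition is:
Bags: B1 = {3, 5, 7}  B2 = {3, 6, 7}  B3 = {1, 3, 7}  B4 = {4, 6, 7}  B5 = {3, 5, 8}  B6 = {2, 4, 7}
Tree: B1–B2, B1–B3, B2–B4, B1–B5, B4–B6
The largest bag has 3 vertices, giving width 2; this decomposition certifies tw(G) ≤ 2. For the lower bound, the 3 vertices {3, 5, 8} are pairwise adjacent, and any tree decomposition puts a clique entirely inside one bag — forcing width ≥ 2. Combining the bounds, tw(G) = 2.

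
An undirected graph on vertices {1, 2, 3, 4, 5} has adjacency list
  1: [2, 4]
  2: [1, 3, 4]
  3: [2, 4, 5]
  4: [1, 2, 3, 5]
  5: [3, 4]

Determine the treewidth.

2

A width-2 tree decomposition is:
Bags: B1 = {3, 4, 5}  B2 = {2, 3, 4}  B3 = {1, 2, 4}
Tree: B1–B2, B2–B3
Each bag holds 3 vertices, so the decomposition has width 2, which upper-bounds the treewidth. On the other hand G contains the 3-clique {1, 2, 4}. A clique must lie in a single bag of any decomposition, so no decomposition can have width below 2. Combining the bounds, tw(G) = 2.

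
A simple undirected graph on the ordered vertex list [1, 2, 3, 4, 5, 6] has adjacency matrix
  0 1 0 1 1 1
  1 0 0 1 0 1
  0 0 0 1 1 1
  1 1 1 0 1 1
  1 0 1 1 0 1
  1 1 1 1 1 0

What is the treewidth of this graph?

A width-3 tree decomposition is:
Bags: B1 = {1, 4, 5, 6}  B2 = {3, 4, 5, 6}  B3 = {1, 2, 4, 6}
Tree: B1–B2, B1–B3
Every bag has size at most 4, so the width is 4 − 1 = 3 and tw(G) ≤ 3. For the lower bound, the 4 vertices {1, 2, 4, 6} are pairwise adjacent, and any tree decomposition puts a clique entirely inside one bag — forcing width ≥ 3. Therefore the treewidth is 3.

3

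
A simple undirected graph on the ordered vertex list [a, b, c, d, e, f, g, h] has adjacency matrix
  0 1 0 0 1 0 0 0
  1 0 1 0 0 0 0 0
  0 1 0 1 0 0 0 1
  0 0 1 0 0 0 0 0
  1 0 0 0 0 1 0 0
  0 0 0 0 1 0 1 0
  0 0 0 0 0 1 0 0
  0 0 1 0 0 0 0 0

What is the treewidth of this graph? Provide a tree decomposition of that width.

Every bag has size at most 2, so the width is 2 − 1 = 1 and tw(G) ≤ 1. Any graph with an edge has treewidth ≥ 1, and G has the edge b–c. The upper and lower bounds meet at 1, so that is the treewidth.

Treewidth 1.
One optimal decomposition is:
Bags: B1 = {b, c}  B2 = {a, b}  B3 = {c, h}  B4 = {c, d}  B5 = {a, e}  B6 = {e, f}  B7 = {f, g}
Tree: B1–B2, B1–B3, B1–B4, B2–B5, B5–B6, B6–B7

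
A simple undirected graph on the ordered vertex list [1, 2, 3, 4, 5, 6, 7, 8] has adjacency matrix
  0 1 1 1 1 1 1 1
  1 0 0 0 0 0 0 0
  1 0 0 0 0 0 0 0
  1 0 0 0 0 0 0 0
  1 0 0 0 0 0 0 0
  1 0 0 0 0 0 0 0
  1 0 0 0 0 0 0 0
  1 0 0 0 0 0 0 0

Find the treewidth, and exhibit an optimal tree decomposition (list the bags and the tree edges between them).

The largest bag has 2 vertices, giving width 1; this decomposition certifies tw(G) ≤ 1. Since G has at least one edge (e.g. 6–1), it is not an edgeless graph, so tw(G) ≥ 1. Therefore the treewidth is 1.

Treewidth 1.
One optimal decomposition is:
Bags: B1 = {1, 6}  B2 = {1, 3}  B3 = {1, 2}  B4 = {1, 8}  B5 = {1, 7}  B6 = {1, 5}  B7 = {1, 4}
Tree: B1–B2, B1–B3, B3–B4, B2–B5, B4–B6, B4–B7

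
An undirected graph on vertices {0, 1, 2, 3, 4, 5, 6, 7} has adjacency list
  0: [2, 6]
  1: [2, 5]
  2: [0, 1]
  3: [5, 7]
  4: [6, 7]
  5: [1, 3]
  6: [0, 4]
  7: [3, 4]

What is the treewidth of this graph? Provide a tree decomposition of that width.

Treewidth 2.
Bags: B1 = {1, 3, 5}  B2 = {1, 2, 3}  B3 = {0, 2, 3}  B4 = {0, 3, 6}  B5 = {3, 4, 6}  B6 = {3, 4, 7}
Tree: B1–B2, B2–B3, B3–B4, B4–B5, B5–B6

The largest bag has 3 vertices, giving width 2; this decomposition certifies tw(G) ≤ 2. The edges 3–5–1–2–0–6–4–7–3 form a cycle, so G is not a tree and its treewidth is at least 2. Hence tw(G) = 2 exactly.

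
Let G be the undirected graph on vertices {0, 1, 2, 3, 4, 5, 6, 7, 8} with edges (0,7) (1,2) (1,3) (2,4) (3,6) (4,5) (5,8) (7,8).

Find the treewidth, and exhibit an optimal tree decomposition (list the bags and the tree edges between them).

Every bag has size at most 2, so the width is 2 − 1 = 1 and tw(G) ≤ 1. Since G has at least one edge (e.g. 0–7), it is not an edgeless graph, so tw(G) ≥ 1. The upper and lower bounds meet at 1, so that is the treewidth.

Treewidth 1.
One such decomposition:
Bags: B1 = {0, 7}  B2 = {7, 8}  B3 = {5, 8}  B4 = {4, 5}  B5 = {2, 4}  B6 = {1, 2}  B7 = {1, 3}  B8 = {3, 6}
Tree: B1–B2, B2–B3, B3–B4, B4–B5, B5–B6, B6–B7, B7–B8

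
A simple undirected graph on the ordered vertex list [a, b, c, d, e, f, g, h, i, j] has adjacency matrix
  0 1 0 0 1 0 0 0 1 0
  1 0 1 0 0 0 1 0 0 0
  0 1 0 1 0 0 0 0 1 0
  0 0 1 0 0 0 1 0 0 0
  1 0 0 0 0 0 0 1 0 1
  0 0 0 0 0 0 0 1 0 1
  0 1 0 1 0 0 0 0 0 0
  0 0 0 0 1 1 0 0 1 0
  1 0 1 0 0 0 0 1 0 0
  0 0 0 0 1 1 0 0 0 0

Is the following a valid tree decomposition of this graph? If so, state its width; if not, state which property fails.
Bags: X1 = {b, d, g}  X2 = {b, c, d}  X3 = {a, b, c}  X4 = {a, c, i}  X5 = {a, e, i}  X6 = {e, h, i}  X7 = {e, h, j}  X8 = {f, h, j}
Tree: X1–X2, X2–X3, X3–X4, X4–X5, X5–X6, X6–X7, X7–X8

Yes; width 2.

Checking the three conditions: (i) the bags cover all of {a, b, c, d, e, f, g, h, i, j}; (ii) for each edge, some bag contains both endpoints; (iii) the bags containing any fixed vertex form a subtree. All hold, so the decomposition is valid with width 3 − 1 = 2.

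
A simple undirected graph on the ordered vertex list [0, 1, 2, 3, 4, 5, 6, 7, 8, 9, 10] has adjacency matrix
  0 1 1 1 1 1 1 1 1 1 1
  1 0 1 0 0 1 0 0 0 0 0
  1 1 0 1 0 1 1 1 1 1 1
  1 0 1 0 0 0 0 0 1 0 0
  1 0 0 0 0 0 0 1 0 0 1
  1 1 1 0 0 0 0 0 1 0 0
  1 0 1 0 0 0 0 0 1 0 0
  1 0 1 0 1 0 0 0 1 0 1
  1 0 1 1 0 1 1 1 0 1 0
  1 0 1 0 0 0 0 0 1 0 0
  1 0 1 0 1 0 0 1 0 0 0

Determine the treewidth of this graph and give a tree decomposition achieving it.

Treewidth 3.
One optimal decomposition is:
Bags: B1 = {0, 2, 7, 10}  B2 = {0, 2, 7, 8}  B3 = {0, 2, 6, 8}  B4 = {0, 2, 8, 9}  B5 = {0, 2, 3, 8}  B6 = {0, 2, 5, 8}  B7 = {0, 4, 7, 10}  B8 = {0, 1, 2, 5}
Tree: B1–B2, B2–B3, B3–B4, B2–B5, B3–B6, B1–B7, B6–B8

Every bag has size at most 4, so the width is 4 − 1 = 3 and tw(G) ≤ 3. For the lower bound, the 4 vertices {0, 2, 3, 8} are pairwise adjacent, and any tree decomposition puts a clique entirely inside one bag — forcing width ≥ 3. Therefore the treewidth is 3.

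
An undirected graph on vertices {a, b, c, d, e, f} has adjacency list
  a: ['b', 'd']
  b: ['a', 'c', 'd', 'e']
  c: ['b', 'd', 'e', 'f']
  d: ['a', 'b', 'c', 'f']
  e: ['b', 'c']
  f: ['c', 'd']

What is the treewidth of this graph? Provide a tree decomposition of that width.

Every bag has size at most 3, so the width is 3 − 1 = 2 and tw(G) ≤ 2. For the lower bound, the 3 vertices {c, d, f} are pairwise adjacent, and any tree decomposition puts a clique entirely inside one bag — forcing width ≥ 2. Therefore the treewidth is 2.

Treewidth 2.
One optimal decomposition is:
Bags: B1 = {a, b, d}  B2 = {b, c, d}  B3 = {c, d, f}  B4 = {b, c, e}
Tree: B1–B2, B2–B3, B2–B4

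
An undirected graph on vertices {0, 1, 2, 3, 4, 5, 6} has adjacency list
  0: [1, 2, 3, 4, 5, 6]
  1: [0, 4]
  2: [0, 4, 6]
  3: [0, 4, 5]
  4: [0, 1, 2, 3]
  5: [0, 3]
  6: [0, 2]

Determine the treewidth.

2

A width-2 tree decomposition is:
Bags: B1 = {0, 3, 4}  B2 = {0, 2, 4}  B3 = {0, 2, 6}  B4 = {0, 3, 5}  B5 = {0, 1, 4}
Tree: B1–B2, B2–B3, B1–B4, B1–B5
Each bag holds 3 vertices, so the decomposition has width 2, which upper-bounds the treewidth. Conversely, {0, 1, 4} is a clique of size 3, and the vertices of any clique must share a bag in every tree decomposition; so some bag has ≥ 3 vertices and tw(G) ≥ 2. Hence tw(G) = 2 exactly.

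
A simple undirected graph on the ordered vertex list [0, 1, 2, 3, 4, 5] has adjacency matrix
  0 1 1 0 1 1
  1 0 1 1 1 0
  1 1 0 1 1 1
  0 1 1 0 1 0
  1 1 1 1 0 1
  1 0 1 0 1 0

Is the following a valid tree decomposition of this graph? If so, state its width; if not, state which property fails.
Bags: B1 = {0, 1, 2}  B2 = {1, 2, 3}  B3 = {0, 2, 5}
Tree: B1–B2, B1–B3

No — vertex 4 appears in no bag.

A tree decomposition must satisfy three properties: every vertex lies in some bag; for every edge, both endpoints lie together in some bag; and for every vertex, the bags containing it form a connected subtree. Here vertex 4 appears in no bag, so the decomposition is invalid.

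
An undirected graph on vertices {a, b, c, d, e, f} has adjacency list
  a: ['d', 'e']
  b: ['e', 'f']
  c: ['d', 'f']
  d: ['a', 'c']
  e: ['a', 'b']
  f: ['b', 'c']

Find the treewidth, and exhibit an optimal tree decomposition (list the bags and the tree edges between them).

Treewidth 2.
One optimal decomposition is:
Bags: B1 = {a, b, e}  B2 = {a, b, d}  B3 = {b, c, d}  B4 = {b, c, f}
Tree: B1–B2, B2–B3, B3–B4

Every bag has size at most 3, so the width is 3 − 1 = 2 and tw(G) ≤ 2. Since b–e–a–d–c–f–b is a cycle in G, G is not acyclic. Forests are exactly the graphs of treewidth ≤ 1, so tw(G) ≥ 2. Hence tw(G) = 2 exactly.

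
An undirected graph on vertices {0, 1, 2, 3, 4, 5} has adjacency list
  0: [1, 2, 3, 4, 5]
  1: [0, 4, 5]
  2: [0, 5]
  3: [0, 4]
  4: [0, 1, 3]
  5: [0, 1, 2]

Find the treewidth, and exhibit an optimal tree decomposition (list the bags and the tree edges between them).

The largest bag has 3 vertices, giving width 2; this decomposition certifies tw(G) ≤ 2. For the lower bound, the 3 vertices {0, 1, 4} are pairwise adjacent, and any tree decomposition puts a clique entirely inside one bag — forcing width ≥ 2. Combining the bounds, tw(G) = 2.

Treewidth 2.
One optimal decomposition is:
Bags: B1 = {0, 3, 4}  B2 = {0, 1, 4}  B3 = {0, 1, 5}  B4 = {0, 2, 5}
Tree: B1–B2, B2–B3, B3–B4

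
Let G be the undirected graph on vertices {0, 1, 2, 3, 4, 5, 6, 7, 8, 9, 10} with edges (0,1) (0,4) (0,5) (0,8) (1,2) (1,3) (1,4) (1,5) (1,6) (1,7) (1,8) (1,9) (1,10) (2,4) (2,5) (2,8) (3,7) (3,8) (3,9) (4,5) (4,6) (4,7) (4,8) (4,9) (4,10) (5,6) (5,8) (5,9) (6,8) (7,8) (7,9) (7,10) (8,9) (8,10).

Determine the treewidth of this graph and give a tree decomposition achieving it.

The largest bag has 5 vertices, giving width 4; this decomposition certifies tw(G) ≤ 4. On the other hand G contains the 5-clique {1, 3, 7, 8, 9}. A clique must lie in a single bag of any decomposition, so no decomposition can have width below 4. Therefore the treewidth is 4.

Treewidth 4.
One optimal decomposition is:
Bags: B1 = {1, 4, 7, 8, 9}  B2 = {1, 4, 5, 8, 9}  B3 = {1, 4, 7, 8, 10}  B4 = {0, 1, 4, 5, 8}  B5 = {1, 3, 7, 8, 9}  B6 = {1, 4, 5, 6, 8}  B7 = {1, 2, 4, 5, 8}
Tree: B1–B2, B1–B3, B2–B4, B1–B5, B2–B6, B2–B7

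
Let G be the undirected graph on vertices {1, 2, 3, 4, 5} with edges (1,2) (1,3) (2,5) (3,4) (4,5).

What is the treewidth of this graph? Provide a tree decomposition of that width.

Every bag has size at most 3, so the width is 3 − 1 = 2 and tw(G) ≤ 2. For the lower bound, G contains the cycle 2–1–3–4–5–2, so G is not a forest; only forests have treewidth ≤ 1, hence tw(G) ≥ 2. Hence tw(G) = 2 exactly.

Treewidth 2.
Bags: B1 = {1, 2, 3}  B2 = {2, 3, 4}  B3 = {2, 4, 5}
Tree: B1–B2, B2–B3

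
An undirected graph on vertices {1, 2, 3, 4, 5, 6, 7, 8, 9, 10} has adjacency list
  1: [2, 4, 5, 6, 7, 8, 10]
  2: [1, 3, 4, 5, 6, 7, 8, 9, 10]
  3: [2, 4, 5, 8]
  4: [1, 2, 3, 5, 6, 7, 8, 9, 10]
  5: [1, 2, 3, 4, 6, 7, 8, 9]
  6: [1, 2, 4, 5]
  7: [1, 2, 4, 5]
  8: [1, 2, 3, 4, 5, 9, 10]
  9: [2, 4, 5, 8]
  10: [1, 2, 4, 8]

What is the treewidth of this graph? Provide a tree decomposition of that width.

Every bag has size at most 5, so the width is 5 − 1 = 4 and tw(G) ≤ 4. On the other hand G contains the 5-clique {1, 2, 4, 8, 10}. A clique must lie in a single bag of any decomposition, so no decomposition can have width below 4. Therefore the treewidth is 4.

Treewidth 4.
One optimal decomposition is:
Bags: B1 = {1, 2, 4, 8, 10}  B2 = {1, 2, 4, 5, 8}  B3 = {1, 2, 4, 5, 6}  B4 = {2, 3, 4, 5, 8}  B5 = {1, 2, 4, 5, 7}  B6 = {2, 4, 5, 8, 9}
Tree: B1–B2, B2–B3, B2–B4, B2–B5, B4–B6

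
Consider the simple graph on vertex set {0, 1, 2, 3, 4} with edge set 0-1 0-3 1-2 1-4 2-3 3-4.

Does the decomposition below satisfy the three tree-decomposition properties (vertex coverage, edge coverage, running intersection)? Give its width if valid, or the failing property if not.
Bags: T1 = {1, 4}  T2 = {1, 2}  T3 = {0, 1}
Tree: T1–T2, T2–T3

A tree decomposition must satisfy three properties: every vertex lies in some bag; for every edge, both endpoints lie together in some bag; and for every vertex, the bags containing it form a connected subtree. Here vertex 3 appears in no bag, so the decomposition is invalid.

No — vertex 3 appears in no bag.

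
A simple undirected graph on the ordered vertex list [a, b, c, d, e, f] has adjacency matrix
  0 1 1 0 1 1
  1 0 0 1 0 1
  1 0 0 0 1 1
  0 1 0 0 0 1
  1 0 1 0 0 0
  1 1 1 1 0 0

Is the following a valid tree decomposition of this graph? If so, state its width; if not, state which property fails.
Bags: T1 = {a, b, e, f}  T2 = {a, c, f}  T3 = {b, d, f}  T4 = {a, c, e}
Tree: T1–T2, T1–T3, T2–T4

A tree decomposition must satisfy three properties: every vertex lies in some bag; for every edge, both endpoints lie together in some bag; and for every vertex, the bags containing it form a connected subtree. Here bags containing vertex e are not connected in the tree, so the decomposition is invalid.

No — bags containing vertex e are not connected in the tree.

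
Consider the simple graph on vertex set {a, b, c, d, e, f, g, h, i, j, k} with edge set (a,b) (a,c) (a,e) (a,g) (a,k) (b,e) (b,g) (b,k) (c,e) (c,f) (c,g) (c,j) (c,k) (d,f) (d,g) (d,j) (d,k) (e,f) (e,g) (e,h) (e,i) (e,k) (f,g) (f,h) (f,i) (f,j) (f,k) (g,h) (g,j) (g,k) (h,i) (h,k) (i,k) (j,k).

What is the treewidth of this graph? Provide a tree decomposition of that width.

The largest bag has 5 vertices, giving width 4; this decomposition certifies tw(G) ≤ 4. For the lower bound, the 5 vertices {a, c, e, g, k} are pairwise adjacent, and any tree decomposition puts a clique entirely inside one bag — forcing width ≥ 4. The upper and lower bounds meet at 4, so that is the treewidth.

Treewidth 4.
One such decomposition:
Bags: B1 = {c, e, f, g, k}  B2 = {e, f, g, h, k}  B3 = {c, f, g, j, k}  B4 = {e, f, h, i, k}  B5 = {a, c, e, g, k}  B6 = {a, b, e, g, k}  B7 = {d, f, g, j, k}
Tree: B1–B2, B1–B3, B2–B4, B1–B5, B5–B6, B3–B7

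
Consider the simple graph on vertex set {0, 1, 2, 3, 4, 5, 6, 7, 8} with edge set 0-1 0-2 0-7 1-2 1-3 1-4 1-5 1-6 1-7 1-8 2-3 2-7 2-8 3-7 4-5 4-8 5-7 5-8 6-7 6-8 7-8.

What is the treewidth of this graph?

A width-3 tree decomposition is:
Bags: B1 = {1, 2, 3, 7}  B2 = {1, 2, 7, 8}  B3 = {0, 1, 2, 7}  B4 = {1, 6, 7, 8}  B5 = {1, 5, 7, 8}  B6 = {1, 4, 5, 8}
Tree: B1–B2, B1–B3, B2–B4, B4–B5, B5–B6
Every bag has size at most 4, so the width is 4 − 1 = 3 and tw(G) ≤ 3. On the other hand G contains the 4-clique {1, 4, 5, 8}. A clique must lie in a single bag of any decomposition, so no decomposition can have width below 3. Therefore the treewidth is 3.

3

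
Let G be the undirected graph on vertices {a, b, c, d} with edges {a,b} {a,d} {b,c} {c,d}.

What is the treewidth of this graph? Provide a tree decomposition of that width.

The largest bag has 3 vertices, giving width 2; this decomposition certifies tw(G) ≤ 2. For the lower bound, G contains the cycle d–a–b–c–d, so G is not a forest; only forests have treewidth ≤ 1, hence tw(G) ≥ 2. Hence tw(G) = 2 exactly.

Treewidth 2.
One such decomposition:
Bags: B1 = {a, b, d}  B2 = {b, c, d}
Tree: B1–B2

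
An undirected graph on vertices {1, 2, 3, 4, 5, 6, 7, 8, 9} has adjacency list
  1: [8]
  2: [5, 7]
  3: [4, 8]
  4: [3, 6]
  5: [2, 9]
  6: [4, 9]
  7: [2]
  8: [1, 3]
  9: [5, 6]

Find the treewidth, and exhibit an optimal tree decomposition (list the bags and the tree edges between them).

The largest bag has 2 vertices, giving width 1; this decomposition certifies tw(G) ≤ 1. Any graph with an edge has treewidth ≥ 1, and G has the edge 7–2. Hence tw(G) = 1 exactly.

Treewidth 1.
Bags: B1 = {2, 7}  B2 = {2, 5}  B3 = {5, 9}  B4 = {6, 9}  B5 = {4, 6}  B6 = {3, 4}  B7 = {3, 8}  B8 = {1, 8}
Tree: B1–B2, B2–B3, B3–B4, B4–B5, B5–B6, B6–B7, B7–B8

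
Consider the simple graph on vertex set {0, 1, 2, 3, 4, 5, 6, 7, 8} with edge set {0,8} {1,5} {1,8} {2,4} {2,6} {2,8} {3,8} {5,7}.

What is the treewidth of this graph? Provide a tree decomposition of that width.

Treewidth 1.
Bags: B1 = {3, 8}  B2 = {2, 8}  B3 = {1, 8}  B4 = {2, 4}  B5 = {2, 6}  B6 = {0, 8}  B7 = {1, 5}  B8 = {5, 7}
Tree: B1–B2, B1–B3, B2–B4, B2–B5, B1–B6, B3–B7, B7–B8

Each bag holds 2 vertices, so the decomposition has width 1, which upper-bounds the treewidth. G has an edge, so its treewidth is at least 1. The upper and lower bounds meet at 1, so that is the treewidth.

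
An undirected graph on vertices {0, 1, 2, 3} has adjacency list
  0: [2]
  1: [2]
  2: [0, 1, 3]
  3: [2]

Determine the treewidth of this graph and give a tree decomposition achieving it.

Treewidth 1.
One optimal decomposition is:
Bags: B1 = {2, 3}  B2 = {0, 2}  B3 = {1, 2}
Tree: B1–B2, B1–B3

The largest bag has 2 vertices, giving width 1; this decomposition certifies tw(G) ≤ 1. Since G has at least one edge (e.g. 3–2), it is not an edgeless graph, so tw(G) ≥ 1. The upper and lower bounds meet at 1, so that is the treewidth.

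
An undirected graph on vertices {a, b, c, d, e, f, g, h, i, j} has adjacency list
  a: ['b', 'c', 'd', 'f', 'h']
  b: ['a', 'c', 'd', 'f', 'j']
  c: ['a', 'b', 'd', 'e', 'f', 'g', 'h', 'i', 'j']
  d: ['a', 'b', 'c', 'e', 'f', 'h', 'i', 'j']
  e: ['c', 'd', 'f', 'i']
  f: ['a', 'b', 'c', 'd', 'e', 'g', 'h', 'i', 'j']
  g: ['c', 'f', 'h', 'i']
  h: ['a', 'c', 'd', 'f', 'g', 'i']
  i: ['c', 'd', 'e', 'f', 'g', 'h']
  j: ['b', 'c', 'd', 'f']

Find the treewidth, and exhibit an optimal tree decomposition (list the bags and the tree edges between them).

Treewidth 4.
One such decomposition:
Bags: B1 = {a, c, d, f, h}  B2 = {c, d, f, h, i}  B3 = {a, b, c, d, f}  B4 = {b, c, d, f, j}  B5 = {c, f, g, h, i}  B6 = {c, d, e, f, i}
Tree: B1–B2, B1–B3, B3–B4, B2–B5, B2–B6

Each bag holds 5 vertices, so the decomposition has width 4, which upper-bounds the treewidth. Conversely, {b, c, d, f, j} is a clique of size 5, and the vertices of any clique must share a bag in every tree decomposition; so some bag has ≥ 5 vertices and tw(G) ≥ 4. Hence tw(G) = 4 exactly.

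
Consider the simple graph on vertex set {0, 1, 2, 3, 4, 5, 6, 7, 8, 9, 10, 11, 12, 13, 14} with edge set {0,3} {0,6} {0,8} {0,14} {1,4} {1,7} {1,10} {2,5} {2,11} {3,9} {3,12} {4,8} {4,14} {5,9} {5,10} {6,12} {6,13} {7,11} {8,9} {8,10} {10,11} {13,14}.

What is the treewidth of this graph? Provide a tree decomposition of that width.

Treewidth 3.
Bags: B1 = {6, 12, 13, 14}  B2 = {0, 6, 12, 14}  B3 = {0, 3, 12, 14}  B4 = {0, 3, 4, 14}  B5 = {0, 3, 4, 8}  B6 = {3, 4, 8, 9}  B7 = {1, 4, 8, 9}  B8 = {1, 8, 9, 10}  B9 = {1, 5, 9, 10}  B10 = {1, 5, 7, 10}  B11 = {5, 7, 10, 11}  B12 = {2, 5, 7, 11}
Tree: B1–B2, B2–B3, B3–B4, B4–B5, B5–B6, B6–B7, B7–B8, B8–B9, B9–B10, B10–B11, B11–B12

Every bag has size at most 4, so the width is 4 − 1 = 3 and tw(G) ≤ 3. For the lower bound: the 4 vertex sets {6,12,13}, {14}, {0}, {3,4,8,9} are disjoint, each induces a connected subgraph, and every pair is joined by at least one edge of G. Contracting each set to a single vertex therefore yields K_{4} as a minor, and since treewidth is minor-monotone, tw(G) ≥ tw(K_{4}) = 3. Combining the bounds, tw(G) = 3.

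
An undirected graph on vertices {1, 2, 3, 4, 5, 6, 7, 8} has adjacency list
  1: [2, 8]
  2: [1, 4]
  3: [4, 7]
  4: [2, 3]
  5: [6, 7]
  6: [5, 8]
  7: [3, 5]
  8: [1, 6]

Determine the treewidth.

A width-2 tree decomposition is:
Bags: B1 = {3, 5, 7}  B2 = {3, 4, 5}  B3 = {2, 4, 5}  B4 = {1, 2, 5}  B5 = {1, 5, 8}  B6 = {5, 6, 8}
Tree: B1–B2, B2–B3, B3–B4, B4–B5, B5–B6
Each bag holds 3 vertices, so the decomposition has width 2, which upper-bounds the treewidth. The edges 5–7–3–4–2–1–8–6–5 form a cycle, so G is not a tree and its treewidth is at least 2. Hence tw(G) = 2 exactly.

2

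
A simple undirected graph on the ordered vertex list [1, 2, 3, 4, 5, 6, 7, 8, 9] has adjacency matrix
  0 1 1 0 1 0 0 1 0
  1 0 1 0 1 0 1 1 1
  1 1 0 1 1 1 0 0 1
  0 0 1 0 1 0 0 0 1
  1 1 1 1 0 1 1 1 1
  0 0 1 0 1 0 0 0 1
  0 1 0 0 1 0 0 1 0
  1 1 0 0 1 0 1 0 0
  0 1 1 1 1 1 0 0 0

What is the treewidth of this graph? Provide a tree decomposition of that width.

Every bag has size at most 4, so the width is 4 − 1 = 3 and tw(G) ≤ 3. On the other hand G contains the 4-clique {1, 2, 5, 8}. A clique must lie in a single bag of any decomposition, so no decomposition can have width below 3. Combining the bounds, tw(G) = 3.

Treewidth 3.
One optimal decomposition is:
Bags: B1 = {1, 2, 3, 5}  B2 = {1, 2, 5, 8}  B3 = {2, 3, 5, 9}  B4 = {3, 4, 5, 9}  B5 = {2, 5, 7, 8}  B6 = {3, 5, 6, 9}
Tree: B1–B2, B1–B3, B3–B4, B2–B5, B4–B6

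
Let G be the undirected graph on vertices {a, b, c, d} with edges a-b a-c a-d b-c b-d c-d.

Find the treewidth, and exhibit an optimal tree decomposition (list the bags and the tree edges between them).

A single bag containing all 4 vertices is trivially a valid decomposition of width 3. On the other hand G contains the 4-clique {a, b, c, d}. A clique must lie in a single bag of any decomposition, so no decomposition can have width below 3. The upper and lower bounds meet at 3, so that is the treewidth.

Treewidth 3.
One optimal decomposition is:
Bags: B1 = {a, b, c, d}
Tree: (single bag)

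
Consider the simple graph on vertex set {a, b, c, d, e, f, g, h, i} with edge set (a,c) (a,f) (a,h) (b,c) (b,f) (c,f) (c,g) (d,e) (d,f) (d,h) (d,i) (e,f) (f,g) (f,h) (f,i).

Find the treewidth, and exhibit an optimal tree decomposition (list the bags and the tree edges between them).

The largest bag has 3 vertices, giving width 2; this decomposition certifies tw(G) ≤ 2. Conversely, {d, e, f} is a clique of size 3, and the vertices of any clique must share a bag in every tree decomposition; so some bag has ≥ 3 vertices and tw(G) ≥ 2. Therefore the treewidth is 2.

Treewidth 2.
Bags: B1 = {a, c, f}  B2 = {c, f, g}  B3 = {b, c, f}  B4 = {a, f, h}  B5 = {d, f, h}  B6 = {d, e, f}  B7 = {d, f, i}
Tree: B1–B2, B2–B3, B1–B4, B4–B5, B5–B6, B6–B7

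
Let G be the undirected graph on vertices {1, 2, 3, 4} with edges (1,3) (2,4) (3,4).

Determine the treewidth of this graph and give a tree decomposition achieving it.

Treewidth 1.
Bags: B1 = {2, 4}  B2 = {3, 4}  B3 = {1, 3}
Tree: B1–B2, B2–B3

The largest bag has 2 vertices, giving width 1; this decomposition certifies tw(G) ≤ 1. Any graph with an edge has treewidth ≥ 1, and G has the edge 2–4. Therefore the treewidth is 1.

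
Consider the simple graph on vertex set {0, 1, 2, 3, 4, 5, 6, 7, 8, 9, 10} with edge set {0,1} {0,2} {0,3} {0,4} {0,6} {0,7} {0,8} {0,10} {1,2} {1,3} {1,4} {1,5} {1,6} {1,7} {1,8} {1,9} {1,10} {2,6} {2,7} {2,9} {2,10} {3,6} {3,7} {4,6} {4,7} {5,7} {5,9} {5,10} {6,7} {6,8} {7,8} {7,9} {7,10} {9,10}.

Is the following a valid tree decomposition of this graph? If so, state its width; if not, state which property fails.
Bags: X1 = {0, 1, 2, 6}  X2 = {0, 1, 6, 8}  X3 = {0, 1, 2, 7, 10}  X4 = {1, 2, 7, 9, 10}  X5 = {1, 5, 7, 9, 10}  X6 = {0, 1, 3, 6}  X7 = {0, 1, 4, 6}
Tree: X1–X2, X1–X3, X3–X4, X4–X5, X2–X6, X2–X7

No — edge (7,6) lies in no bag.

A tree decomposition must satisfy three properties: every vertex lies in some bag; for every edge, both endpoints lie together in some bag; and for every vertex, the bags containing it form a connected subtree. Here edge (7,6) lies in no bag, so the decomposition is invalid.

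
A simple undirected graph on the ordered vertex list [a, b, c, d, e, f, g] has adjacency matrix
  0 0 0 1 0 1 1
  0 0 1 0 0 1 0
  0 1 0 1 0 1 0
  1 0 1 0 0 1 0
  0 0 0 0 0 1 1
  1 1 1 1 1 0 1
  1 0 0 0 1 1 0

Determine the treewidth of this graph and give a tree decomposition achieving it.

The largest bag has 3 vertices, giving width 2; this decomposition certifies tw(G) ≤ 2. For the lower bound, the 3 vertices {c, d, f} are pairwise adjacent, and any tree decomposition puts a clique entirely inside one bag — forcing width ≥ 2. Combining the bounds, tw(G) = 2.

Treewidth 2.
Bags: B1 = {a, d, f}  B2 = {a, f, g}  B3 = {c, d, f}  B4 = {b, c, f}  B5 = {e, f, g}
Tree: B1–B2, B1–B3, B3–B4, B2–B5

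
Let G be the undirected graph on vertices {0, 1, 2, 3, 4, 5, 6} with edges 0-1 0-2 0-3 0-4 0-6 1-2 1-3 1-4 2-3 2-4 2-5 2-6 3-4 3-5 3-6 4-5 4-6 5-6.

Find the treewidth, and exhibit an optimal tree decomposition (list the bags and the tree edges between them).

Each bag holds 5 vertices, so the decomposition has width 4, which upper-bounds the treewidth. For the lower bound, the 5 vertices {0, 1, 2, 3, 4} are pairwise adjacent, and any tree decomposition puts a clique entirely inside one bag — forcing width ≥ 4. The upper and lower bounds meet at 4, so that is the treewidth.

Treewidth 4.
Bags: B1 = {0, 2, 3, 4, 6}  B2 = {2, 3, 4, 5, 6}  B3 = {0, 1, 2, 3, 4}
Tree: B1–B2, B1–B3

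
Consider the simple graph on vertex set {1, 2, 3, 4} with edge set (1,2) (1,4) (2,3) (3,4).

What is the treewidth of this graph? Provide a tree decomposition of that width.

Treewidth 2.
Bags: B1 = {2, 3, 4}  B2 = {1, 2, 4}
Tree: B1–B2

Every bag has size at most 3, so the width is 3 − 1 = 2 and tw(G) ≤ 2. Since 2–3–4–1–2 is a cycle in G, G is not acyclic. Forests are exactly the graphs of treewidth ≤ 1, so tw(G) ≥ 2. Therefore the treewidth is 2.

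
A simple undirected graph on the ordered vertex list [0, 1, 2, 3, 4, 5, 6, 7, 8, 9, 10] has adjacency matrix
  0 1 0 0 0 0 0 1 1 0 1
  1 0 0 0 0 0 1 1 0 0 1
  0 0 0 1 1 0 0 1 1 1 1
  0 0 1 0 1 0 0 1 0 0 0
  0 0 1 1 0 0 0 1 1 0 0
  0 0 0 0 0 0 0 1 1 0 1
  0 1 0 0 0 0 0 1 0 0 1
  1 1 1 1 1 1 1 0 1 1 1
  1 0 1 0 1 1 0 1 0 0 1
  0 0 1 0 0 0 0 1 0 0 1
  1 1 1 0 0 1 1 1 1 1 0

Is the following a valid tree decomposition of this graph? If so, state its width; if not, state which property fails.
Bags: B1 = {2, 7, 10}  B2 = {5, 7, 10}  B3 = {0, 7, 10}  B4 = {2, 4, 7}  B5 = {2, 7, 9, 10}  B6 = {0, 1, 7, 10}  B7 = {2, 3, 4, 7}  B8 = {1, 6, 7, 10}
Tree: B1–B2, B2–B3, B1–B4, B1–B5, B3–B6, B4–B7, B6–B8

No — vertex 8 appears in no bag.

A tree decomposition must satisfy three properties: every vertex lies in some bag; for every edge, both endpoints lie together in some bag; and for every vertex, the bags containing it form a connected subtree. Here vertex 8 appears in no bag, so the decomposition is invalid.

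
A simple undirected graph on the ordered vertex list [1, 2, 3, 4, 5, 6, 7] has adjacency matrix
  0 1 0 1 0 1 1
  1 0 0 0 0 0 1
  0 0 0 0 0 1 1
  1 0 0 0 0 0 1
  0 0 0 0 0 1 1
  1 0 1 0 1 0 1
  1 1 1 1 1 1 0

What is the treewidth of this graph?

A width-2 tree decomposition is:
Bags: B1 = {1, 4, 7}  B2 = {1, 6, 7}  B3 = {1, 2, 7}  B4 = {5, 6, 7}  B5 = {3, 6, 7}
Tree: B1–B2, B2–B3, B2–B4, B2–B5
Each bag holds 3 vertices, so the decomposition has width 2, which upper-bounds the treewidth. On the other hand G contains the 3-clique {1, 2, 7}. A clique must lie in a single bag of any decomposition, so no decomposition can have width below 2. Combining the bounds, tw(G) = 2.

2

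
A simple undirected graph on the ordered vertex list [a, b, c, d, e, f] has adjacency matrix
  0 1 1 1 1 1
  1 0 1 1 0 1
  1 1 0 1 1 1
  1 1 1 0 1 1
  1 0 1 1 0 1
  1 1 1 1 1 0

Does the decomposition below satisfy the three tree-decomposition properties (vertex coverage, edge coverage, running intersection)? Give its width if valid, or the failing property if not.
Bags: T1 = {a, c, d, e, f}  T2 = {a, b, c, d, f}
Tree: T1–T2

Vertex coverage: the bags together contain {a, b, c, d, e, f}, the full vertex set. Edge coverage: each edge of G has both endpoints in at least one bag. Running intersection: for every vertex, the bags containing it form a connected subtree. All three properties hold, so this is a valid tree decomposition of width max|bag| − 1 = 4, and hence tw(G) ≤ 4.

Yes; width 4.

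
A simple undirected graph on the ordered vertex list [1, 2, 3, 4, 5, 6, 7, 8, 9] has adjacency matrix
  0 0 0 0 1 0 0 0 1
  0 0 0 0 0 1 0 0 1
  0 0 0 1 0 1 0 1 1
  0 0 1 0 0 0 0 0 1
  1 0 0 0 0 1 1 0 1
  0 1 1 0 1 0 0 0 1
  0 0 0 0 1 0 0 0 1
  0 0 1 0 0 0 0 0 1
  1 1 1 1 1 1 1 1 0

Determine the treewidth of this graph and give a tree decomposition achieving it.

Treewidth 2.
One such decomposition:
Bags: B1 = {5, 6, 9}  B2 = {3, 6, 9}  B3 = {5, 7, 9}  B4 = {3, 4, 9}  B5 = {3, 8, 9}  B6 = {1, 5, 9}  B7 = {2, 6, 9}
Tree: B1–B2, B1–B3, B2–B4, B2–B5, B1–B6, B2–B7

The largest bag has 3 vertices, giving width 2; this decomposition certifies tw(G) ≤ 2. Conversely, {1, 5, 9} is a clique of size 3, and the vertices of any clique must share a bag in every tree decomposition; so some bag has ≥ 3 vertices and tw(G) ≥ 2. Hence tw(G) = 2 exactly.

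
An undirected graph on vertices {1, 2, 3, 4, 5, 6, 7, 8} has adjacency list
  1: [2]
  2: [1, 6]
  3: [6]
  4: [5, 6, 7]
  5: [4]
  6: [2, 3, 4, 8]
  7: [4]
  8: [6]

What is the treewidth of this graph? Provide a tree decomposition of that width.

Treewidth 1.
One optimal decomposition is:
Bags: B1 = {3, 6}  B2 = {4, 6}  B3 = {4, 7}  B4 = {6, 8}  B5 = {2, 6}  B6 = {1, 2}  B7 = {4, 5}
Tree: B1–B2, B2–B3, B2–B4, B4–B5, B5–B6, B2–B7

Every bag has size at most 2, so the width is 2 − 1 = 1 and tw(G) ≤ 1. G has an edge, so its treewidth is at least 1. Therefore the treewidth is 1.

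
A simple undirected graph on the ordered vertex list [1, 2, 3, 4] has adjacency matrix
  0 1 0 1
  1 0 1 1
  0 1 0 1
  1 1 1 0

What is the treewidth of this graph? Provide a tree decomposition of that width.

Treewidth 2.
Bags: B1 = {1, 2, 4}  B2 = {2, 3, 4}
Tree: B1–B2

The largest bag has 3 vertices, giving width 2; this decomposition certifies tw(G) ≤ 2. Conversely, {1, 2, 4} is a clique of size 3, and the vertices of any clique must share a bag in every tree decomposition; so some bag has ≥ 3 vertices and tw(G) ≥ 2. Therefore the treewidth is 2.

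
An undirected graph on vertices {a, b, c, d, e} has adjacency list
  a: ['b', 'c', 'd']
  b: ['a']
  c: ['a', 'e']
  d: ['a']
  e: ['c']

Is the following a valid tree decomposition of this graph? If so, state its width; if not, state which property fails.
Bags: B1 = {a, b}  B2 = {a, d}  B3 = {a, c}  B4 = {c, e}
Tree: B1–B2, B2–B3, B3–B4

Yes; width 1.

Every vertex of G appears in some bag (union = {a, b, c, d, e}); every edge is covered by a bag; and for each vertex v the set of bags containing v is connected in the bag tree. The decomposition is therefore valid. The largest bag has 2 vertices, so the width is 1.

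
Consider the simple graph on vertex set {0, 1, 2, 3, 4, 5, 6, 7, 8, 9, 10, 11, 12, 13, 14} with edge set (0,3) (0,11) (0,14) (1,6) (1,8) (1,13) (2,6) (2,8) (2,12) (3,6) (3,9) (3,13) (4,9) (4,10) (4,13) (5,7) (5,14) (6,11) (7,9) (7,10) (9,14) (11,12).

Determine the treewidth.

3

A width-3 tree decomposition is:
Bags: B1 = {1, 2, 8, 12}  B2 = {1, 2, 6, 12}  B3 = {1, 6, 11, 12}  B4 = {1, 6, 11, 13}  B5 = {3, 6, 11, 13}  B6 = {0, 3, 11, 13}  B7 = {0, 3, 4, 13}  B8 = {0, 3, 4, 9}  B9 = {0, 4, 9, 14}  B10 = {4, 9, 10, 14}  B11 = {7, 9, 10, 14}  B12 = {5, 7, 10, 14}
Tree: B1–B2, B2–B3, B3–B4, B4–B5, B5–B6, B6–B7, B7–B8, B8–B9, B9–B10, B10–B11, B11–B12
Each bag holds 4 vertices, so the decomposition has width 3, which upper-bounds the treewidth. For the lower bound: the 4 vertex sets {2,8,12}, {1}, {6}, {0,3,11,13} are disjoint, each induces a connected subgraph, and every pair is joined by at least one edge of G. Contracting each set to a single vertex therefore yields K_{4} as a minor, and since treewidth is minor-monotone, tw(G) ≥ tw(K_{4}) = 3. Hence tw(G) = 3 exactly.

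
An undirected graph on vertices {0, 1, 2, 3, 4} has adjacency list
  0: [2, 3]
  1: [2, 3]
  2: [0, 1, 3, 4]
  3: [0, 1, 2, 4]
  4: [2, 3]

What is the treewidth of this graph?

2

A width-2 tree decomposition is:
Bags: B1 = {0, 2, 3}  B2 = {1, 2, 3}  B3 = {2, 3, 4}
Tree: B1–B2, B2–B3
Each bag holds 3 vertices, so the decomposition has width 2, which upper-bounds the treewidth. Conversely, {0, 2, 3} is a clique of size 3, and the vertices of any clique must share a bag in every tree decomposition; so some bag has ≥ 3 vertices and tw(G) ≥ 2. The upper and lower bounds meet at 2, so that is the treewidth.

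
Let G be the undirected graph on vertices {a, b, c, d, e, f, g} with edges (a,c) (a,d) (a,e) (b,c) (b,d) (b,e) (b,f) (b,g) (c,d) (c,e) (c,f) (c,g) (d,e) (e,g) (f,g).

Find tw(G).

A width-3 tree decomposition is:
Bags: B1 = {b, c, e, g}  B2 = {b, c, f, g}  B3 = {b, c, d, e}  B4 = {a, c, d, e}
Tree: B1–B2, B1–B3, B3–B4
Every bag has size at most 4, so the width is 4 − 1 = 3 and tw(G) ≤ 3. Conversely, {a, c, d, e} is a clique of size 4, and the vertices of any clique must share a bag in every tree decomposition; so some bag has ≥ 4 vertices and tw(G) ≥ 3. Combining the bounds, tw(G) = 3.

3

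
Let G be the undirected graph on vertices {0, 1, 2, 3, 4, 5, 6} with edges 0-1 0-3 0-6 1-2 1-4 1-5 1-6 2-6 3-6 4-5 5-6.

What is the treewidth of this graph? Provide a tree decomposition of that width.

Treewidth 2.
One optimal decomposition is:
Bags: B1 = {0, 3, 6}  B2 = {0, 1, 6}  B3 = {1, 5, 6}  B4 = {1, 2, 6}  B5 = {1, 4, 5}
Tree: B1–B2, B2–B3, B3–B4, B3–B5

The largest bag has 3 vertices, giving width 2; this decomposition certifies tw(G) ≤ 2. For the lower bound, the 3 vertices {1, 4, 5} are pairwise adjacent, and any tree decomposition puts a clique entirely inside one bag — forcing width ≥ 2. Therefore the treewidth is 2.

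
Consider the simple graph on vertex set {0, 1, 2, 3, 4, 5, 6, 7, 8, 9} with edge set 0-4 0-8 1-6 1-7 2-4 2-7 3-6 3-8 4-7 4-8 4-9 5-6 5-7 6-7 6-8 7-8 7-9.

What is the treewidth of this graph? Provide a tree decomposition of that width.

The largest bag has 3 vertices, giving width 2; this decomposition certifies tw(G) ≤ 2. Conversely, {0, 4, 8} is a clique of size 3, and the vertices of any clique must share a bag in every tree decomposition; so some bag has ≥ 3 vertices and tw(G) ≥ 2. The upper and lower bounds meet at 2, so that is the treewidth.

Treewidth 2.
Bags: B1 = {4, 7, 8}  B2 = {6, 7, 8}  B3 = {5, 6, 7}  B4 = {4, 7, 9}  B5 = {1, 6, 7}  B6 = {3, 6, 8}  B7 = {0, 4, 8}  B8 = {2, 4, 7}
Tree: B1–B2, B2–B3, B1–B4, B2–B5, B2–B6, B1–B7, B4–B8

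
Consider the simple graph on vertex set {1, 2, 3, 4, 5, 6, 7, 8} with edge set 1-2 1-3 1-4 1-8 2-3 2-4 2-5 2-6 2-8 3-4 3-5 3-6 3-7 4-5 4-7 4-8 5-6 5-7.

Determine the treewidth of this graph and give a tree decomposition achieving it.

Treewidth 3.
One optimal decomposition is:
Bags: B1 = {2, 3, 4, 5}  B2 = {2, 3, 5, 6}  B3 = {3, 4, 5, 7}  B4 = {1, 2, 3, 4}  B5 = {1, 2, 4, 8}
Tree: B1–B2, B1–B3, B1–B4, B4–B5

Each bag holds 4 vertices, so the decomposition has width 3, which upper-bounds the treewidth. For the lower bound, the 4 vertices {1, 2, 4, 8} are pairwise adjacent, and any tree decomposition puts a clique entirely inside one bag — forcing width ≥ 3. Therefore the treewidth is 3.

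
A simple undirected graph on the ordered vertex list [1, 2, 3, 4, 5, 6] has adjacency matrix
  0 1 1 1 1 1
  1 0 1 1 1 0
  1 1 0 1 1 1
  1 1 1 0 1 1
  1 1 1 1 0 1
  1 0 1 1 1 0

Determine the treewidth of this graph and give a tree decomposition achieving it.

Treewidth 4.
One such decomposition:
Bags: B1 = {1, 2, 3, 4, 5}  B2 = {1, 3, 4, 5, 6}
Tree: B1–B2

The largest bag has 5 vertices, giving width 4; this decomposition certifies tw(G) ≤ 4. Conversely, {1, 2, 3, 4, 5} is a clique of size 5, and the vertices of any clique must share a bag in every tree decomposition; so some bag has ≥ 5 vertices and tw(G) ≥ 4. Therefore the treewidth is 4.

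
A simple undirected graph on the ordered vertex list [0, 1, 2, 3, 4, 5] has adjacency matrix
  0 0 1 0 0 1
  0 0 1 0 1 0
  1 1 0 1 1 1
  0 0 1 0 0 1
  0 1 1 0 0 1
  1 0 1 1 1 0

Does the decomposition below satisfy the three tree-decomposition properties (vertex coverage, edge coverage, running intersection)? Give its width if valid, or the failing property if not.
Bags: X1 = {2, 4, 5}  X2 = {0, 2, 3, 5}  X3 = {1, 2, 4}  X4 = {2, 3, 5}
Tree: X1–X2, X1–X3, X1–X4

A tree decomposition must satisfy three properties: every vertex lies in some bag; for every edge, both endpoints lie together in some bag; and for every vertex, the bags containing it form a connected subtree. Here bags containing vertex 3 are not connected in the tree, so the decomposition is invalid.

No — bags containing vertex 3 are not connected in the tree.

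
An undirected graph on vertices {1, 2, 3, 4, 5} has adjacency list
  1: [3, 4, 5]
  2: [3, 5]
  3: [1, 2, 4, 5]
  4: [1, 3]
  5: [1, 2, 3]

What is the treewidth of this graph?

A width-2 tree decomposition is:
Bags: B1 = {1, 3, 5}  B2 = {1, 3, 4}  B3 = {2, 3, 5}
Tree: B1–B2, B1–B3
The largest bag has 3 vertices, giving width 2; this decomposition certifies tw(G) ≤ 2. Conversely, {1, 3, 4} is a clique of size 3, and the vertices of any clique must share a bag in every tree decomposition; so some bag has ≥ 3 vertices and tw(G) ≥ 2. Combining the bounds, tw(G) = 2.

2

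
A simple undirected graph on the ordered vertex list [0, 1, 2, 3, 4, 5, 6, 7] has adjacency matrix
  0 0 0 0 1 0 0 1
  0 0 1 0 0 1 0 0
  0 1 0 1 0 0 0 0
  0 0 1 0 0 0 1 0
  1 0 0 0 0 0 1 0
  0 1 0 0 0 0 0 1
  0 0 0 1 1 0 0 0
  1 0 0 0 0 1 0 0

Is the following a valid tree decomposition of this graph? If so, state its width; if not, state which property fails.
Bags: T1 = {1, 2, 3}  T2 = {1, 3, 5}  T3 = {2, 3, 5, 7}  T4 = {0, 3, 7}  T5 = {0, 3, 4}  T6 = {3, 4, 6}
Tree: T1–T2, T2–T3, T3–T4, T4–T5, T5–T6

A tree decomposition must satisfy three properties: every vertex lies in some bag; for every edge, both endpoints lie together in some bag; and for every vertex, the bags containing it form a connected subtree. Here bags containing vertex 2 are not connected in the tree, so the decomposition is invalid.

No — bags containing vertex 2 are not connected in the tree.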